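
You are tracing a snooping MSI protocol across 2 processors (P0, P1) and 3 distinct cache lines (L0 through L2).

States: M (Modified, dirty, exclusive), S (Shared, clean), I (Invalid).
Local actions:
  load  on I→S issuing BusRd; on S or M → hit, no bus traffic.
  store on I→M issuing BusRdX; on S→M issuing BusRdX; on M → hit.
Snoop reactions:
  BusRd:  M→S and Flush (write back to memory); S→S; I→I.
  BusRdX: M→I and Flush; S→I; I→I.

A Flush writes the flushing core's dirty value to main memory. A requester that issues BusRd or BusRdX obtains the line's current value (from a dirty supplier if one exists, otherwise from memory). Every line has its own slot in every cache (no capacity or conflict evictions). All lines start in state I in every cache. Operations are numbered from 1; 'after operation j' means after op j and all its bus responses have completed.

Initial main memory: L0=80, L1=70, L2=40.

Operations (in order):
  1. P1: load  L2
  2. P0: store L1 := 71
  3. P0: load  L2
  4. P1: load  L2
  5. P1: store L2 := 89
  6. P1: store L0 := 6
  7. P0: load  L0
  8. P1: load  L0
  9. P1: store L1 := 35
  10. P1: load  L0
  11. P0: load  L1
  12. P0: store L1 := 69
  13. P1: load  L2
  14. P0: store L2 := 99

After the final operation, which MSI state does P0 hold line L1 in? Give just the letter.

state = M

[1] P1: load  L2 | P0:I, P1:S(40) | bus: BusRd
[2] P0: store L1 := 71 | P0:M(71), P1:I | bus: BusRdX
[3] P0: load  L2 | P0:S(40), P1:S(40) | bus: BusRd
[4] P1: load  L2 | P0:S(40), P1:S(40) | bus: none
[5] P1: store L2 := 89 | P0:I, P1:M(89) | bus: BusRdX
[6] P1: store L0 := 6 | P0:I, P1:M(6) | bus: BusRdX
[7] P0: load  L0 | P0:S(6), P1:S(6) | bus: BusRd,Flush
[8] P1: load  L0 | P0:S(6), P1:S(6) | bus: none
[9] P1: store L1 := 35 | P0:I, P1:M(35) | bus: BusRdX,Flush
[10] P1: load  L0 | P0:S(6), P1:S(6) | bus: none
[11] P0: load  L1 | P0:S(35), P1:S(35) | bus: BusRd,Flush
[12] P0: store L1 := 69 | P0:M(69), P1:I | bus: BusRdX
[13] P1: load  L2 | P0:I, P1:M(89) | bus: none
[14] P0: store L2 := 99 | P0:M(99), P1:I | bus: BusRdX,Flush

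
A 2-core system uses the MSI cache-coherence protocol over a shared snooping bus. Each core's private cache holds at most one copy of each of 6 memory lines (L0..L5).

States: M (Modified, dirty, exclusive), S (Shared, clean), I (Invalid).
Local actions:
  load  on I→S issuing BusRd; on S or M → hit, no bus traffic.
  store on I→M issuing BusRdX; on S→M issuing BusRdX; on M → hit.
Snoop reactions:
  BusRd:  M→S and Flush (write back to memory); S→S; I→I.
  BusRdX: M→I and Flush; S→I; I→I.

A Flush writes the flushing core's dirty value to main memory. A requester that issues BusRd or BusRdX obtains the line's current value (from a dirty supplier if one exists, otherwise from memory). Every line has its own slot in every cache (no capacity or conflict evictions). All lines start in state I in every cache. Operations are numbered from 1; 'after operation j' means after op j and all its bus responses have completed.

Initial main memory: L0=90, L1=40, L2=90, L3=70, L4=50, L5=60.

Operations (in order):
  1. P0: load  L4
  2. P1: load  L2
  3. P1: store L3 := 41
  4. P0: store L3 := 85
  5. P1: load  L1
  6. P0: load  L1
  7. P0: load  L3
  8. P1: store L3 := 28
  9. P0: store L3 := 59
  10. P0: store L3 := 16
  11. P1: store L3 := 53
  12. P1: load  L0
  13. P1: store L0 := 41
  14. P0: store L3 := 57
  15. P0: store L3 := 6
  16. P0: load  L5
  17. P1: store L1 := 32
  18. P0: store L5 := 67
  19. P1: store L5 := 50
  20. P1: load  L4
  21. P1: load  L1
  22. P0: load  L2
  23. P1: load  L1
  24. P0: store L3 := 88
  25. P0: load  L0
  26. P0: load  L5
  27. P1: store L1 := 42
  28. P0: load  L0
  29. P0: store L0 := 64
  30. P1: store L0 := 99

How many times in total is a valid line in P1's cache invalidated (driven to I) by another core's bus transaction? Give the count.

step 1: P0: load  L4  ⟶  SI  (L4)  txn=BusRd  M[L4]=50
step 2: P1: load  L2  ⟶  IS  (L2)  txn=BusRd  M[L2]=90
step 3: P1: store L3 := 41  ⟶  IM  (L3)  txn=BusRdX  M[L3]=70
step 4: P0: store L3 := 85  ⟶  MI  (L3)  txn=BusRdX+Flush  M[L3]=41
step 5: P1: load  L1  ⟶  IS  (L1)  txn=BusRd  M[L1]=40
step 6: P0: load  L1  ⟶  SS  (L1)  txn=BusRd  M[L1]=40
step 7: P0: load  L3  ⟶  MI  (L3)  txn=∅  M[L3]=41
step 8: P1: store L3 := 28  ⟶  IM  (L3)  txn=BusRdX+Flush  M[L3]=85
step 9: P0: store L3 := 59  ⟶  MI  (L3)  txn=BusRdX+Flush  M[L3]=28
step 10: P0: store L3 := 16  ⟶  MI  (L3)  txn=∅  M[L3]=28
step 11: P1: store L3 := 53  ⟶  IM  (L3)  txn=BusRdX+Flush  M[L3]=16
step 12: P1: load  L0  ⟶  IS  (L0)  txn=BusRd  M[L0]=90
step 13: P1: store L0 := 41  ⟶  IM  (L0)  txn=BusRdX  M[L0]=90
step 14: P0: store L3 := 57  ⟶  MI  (L3)  txn=BusRdX+Flush  M[L3]=53
step 15: P0: store L3 := 6  ⟶  MI  (L3)  txn=∅  M[L3]=53
step 16: P0: load  L5  ⟶  SI  (L5)  txn=BusRd  M[L5]=60
step 17: P1: store L1 := 32  ⟶  IM  (L1)  txn=BusRdX  M[L1]=40
step 18: P0: store L5 := 67  ⟶  MI  (L5)  txn=BusRdX  M[L5]=60
step 19: P1: store L5 := 50  ⟶  IM  (L5)  txn=BusRdX+Flush  M[L5]=67
step 20: P1: load  L4  ⟶  SS  (L4)  txn=BusRd  M[L4]=50
step 21: P1: load  L1  ⟶  IM  (L1)  txn=∅  M[L1]=40
step 22: P0: load  L2  ⟶  SS  (L2)  txn=BusRd  M[L2]=90
step 23: P1: load  L1  ⟶  IM  (L1)  txn=∅  M[L1]=40
step 24: P0: store L3 := 88  ⟶  MI  (L3)  txn=∅  M[L3]=53
step 25: P0: load  L0  ⟶  SS  (L0)  txn=BusRd+Flush  M[L0]=41
step 26: P0: load  L5  ⟶  SS  (L5)  txn=BusRd+Flush  M[L5]=50
step 27: P1: store L1 := 42  ⟶  IM  (L1)  txn=∅  M[L1]=40
step 28: P0: load  L0  ⟶  SS  (L0)  txn=∅  M[L0]=41
step 29: P0: store L0 := 64  ⟶  MI  (L0)  txn=BusRdX  M[L0]=41
step 30: P1: store L0 := 99  ⟶  IM  (L0)  txn=BusRdX+Flush  M[L0]=64

invalidations = 4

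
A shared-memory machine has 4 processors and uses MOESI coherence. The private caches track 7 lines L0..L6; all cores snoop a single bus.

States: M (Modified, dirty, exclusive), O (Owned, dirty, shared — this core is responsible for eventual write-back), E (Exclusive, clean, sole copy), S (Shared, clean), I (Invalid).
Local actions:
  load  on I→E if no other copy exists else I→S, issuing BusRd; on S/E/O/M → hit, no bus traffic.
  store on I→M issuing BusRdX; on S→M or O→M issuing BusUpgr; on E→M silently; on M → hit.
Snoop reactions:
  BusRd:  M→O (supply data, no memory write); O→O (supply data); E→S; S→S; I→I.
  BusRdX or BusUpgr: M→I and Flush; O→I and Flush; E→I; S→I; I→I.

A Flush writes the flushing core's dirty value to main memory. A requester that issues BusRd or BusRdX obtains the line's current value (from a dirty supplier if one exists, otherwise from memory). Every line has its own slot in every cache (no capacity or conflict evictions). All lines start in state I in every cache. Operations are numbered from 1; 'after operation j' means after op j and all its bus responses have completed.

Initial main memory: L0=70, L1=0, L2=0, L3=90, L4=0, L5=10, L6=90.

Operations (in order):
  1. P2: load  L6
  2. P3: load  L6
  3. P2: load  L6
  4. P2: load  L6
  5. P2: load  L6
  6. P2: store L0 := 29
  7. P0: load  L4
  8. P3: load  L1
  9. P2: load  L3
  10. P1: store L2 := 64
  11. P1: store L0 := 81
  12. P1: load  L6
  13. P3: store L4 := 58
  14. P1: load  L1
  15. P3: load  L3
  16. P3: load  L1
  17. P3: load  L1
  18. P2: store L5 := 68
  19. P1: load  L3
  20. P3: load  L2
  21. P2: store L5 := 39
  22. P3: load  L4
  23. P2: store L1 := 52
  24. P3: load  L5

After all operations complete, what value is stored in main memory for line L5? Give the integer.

step 1: P2: load  L6  ⟶  IIEI  (L6)  txn=BusRd  M[L6]=90
step 2: P3: load  L6  ⟶  IISS  (L6)  txn=BusRd  M[L6]=90
step 3: P2: load  L6  ⟶  IISS  (L6)  txn=∅  M[L6]=90
step 4: P2: load  L6  ⟶  IISS  (L6)  txn=∅  M[L6]=90
step 5: P2: load  L6  ⟶  IISS  (L6)  txn=∅  M[L6]=90
step 6: P2: store L0 := 29  ⟶  IIMI  (L0)  txn=BusRdX  M[L0]=70
step 7: P0: load  L4  ⟶  EIII  (L4)  txn=BusRd  M[L4]=0
step 8: P3: load  L1  ⟶  IIIE  (L1)  txn=BusRd  M[L1]=0
step 9: P2: load  L3  ⟶  IIEI  (L3)  txn=BusRd  M[L3]=90
step 10: P1: store L2 := 64  ⟶  IMII  (L2)  txn=BusRdX  M[L2]=0
step 11: P1: store L0 := 81  ⟶  IMII  (L0)  txn=BusRdX+Flush  M[L0]=29
step 12: P1: load  L6  ⟶  ISSS  (L6)  txn=BusRd  M[L6]=90
step 13: P3: store L4 := 58  ⟶  IIIM  (L4)  txn=BusRdX  M[L4]=0
step 14: P1: load  L1  ⟶  ISIS  (L1)  txn=BusRd  M[L1]=0
step 15: P3: load  L3  ⟶  IISS  (L3)  txn=BusRd  M[L3]=90
step 16: P3: load  L1  ⟶  ISIS  (L1)  txn=∅  M[L1]=0
step 17: P3: load  L1  ⟶  ISIS  (L1)  txn=∅  M[L1]=0
step 18: P2: store L5 := 68  ⟶  IIMI  (L5)  txn=BusRdX  M[L5]=10
step 19: P1: load  L3  ⟶  ISSS  (L3)  txn=BusRd  M[L3]=90
step 20: P3: load  L2  ⟶  IOIS  (L2)  txn=BusRd  M[L2]=0
step 21: P2: store L5 := 39  ⟶  IIMI  (L5)  txn=∅  M[L5]=10
step 22: P3: load  L4  ⟶  IIIM  (L4)  txn=∅  M[L4]=0
step 23: P2: store L1 := 52  ⟶  IIMI  (L1)  txn=BusRdX  M[L1]=0
step 24: P3: load  L5  ⟶  IIOS  (L5)  txn=BusRd  M[L5]=10

memory[L5] = 10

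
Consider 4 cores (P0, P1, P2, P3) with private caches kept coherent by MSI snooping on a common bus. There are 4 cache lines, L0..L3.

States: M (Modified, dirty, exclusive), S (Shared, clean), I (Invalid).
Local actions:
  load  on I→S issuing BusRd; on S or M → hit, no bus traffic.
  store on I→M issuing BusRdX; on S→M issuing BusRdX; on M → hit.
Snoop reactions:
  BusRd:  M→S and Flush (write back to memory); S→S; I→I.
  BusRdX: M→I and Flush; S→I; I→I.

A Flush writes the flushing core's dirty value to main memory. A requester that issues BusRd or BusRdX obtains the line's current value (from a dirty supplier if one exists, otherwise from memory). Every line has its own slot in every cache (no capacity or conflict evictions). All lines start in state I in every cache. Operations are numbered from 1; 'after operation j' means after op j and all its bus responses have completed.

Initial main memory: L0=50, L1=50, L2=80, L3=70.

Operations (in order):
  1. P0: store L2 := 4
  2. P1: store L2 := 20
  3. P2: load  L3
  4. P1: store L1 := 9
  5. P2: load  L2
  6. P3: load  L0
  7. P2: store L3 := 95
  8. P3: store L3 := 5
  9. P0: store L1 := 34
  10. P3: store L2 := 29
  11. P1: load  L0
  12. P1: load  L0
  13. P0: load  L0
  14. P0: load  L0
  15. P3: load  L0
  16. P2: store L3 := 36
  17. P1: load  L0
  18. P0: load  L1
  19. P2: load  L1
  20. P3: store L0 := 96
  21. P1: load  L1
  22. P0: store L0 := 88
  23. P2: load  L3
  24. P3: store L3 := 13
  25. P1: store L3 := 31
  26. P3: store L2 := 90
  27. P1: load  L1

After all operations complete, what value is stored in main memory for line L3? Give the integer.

  op1 P0: store L2 := 4 → M/I/I/I on L2; bus BusRdX; mem=80
  op2 P1: store L2 := 20 → I/M/I/I on L2; bus BusRdX Flush; mem=4
  op3 P2: load  L3 → I/I/S/I on L3; bus BusRd; mem=70
  op4 P1: store L1 := 9 → I/M/I/I on L1; bus BusRdX; mem=50
  op5 P2: load  L2 → I/S/S/I on L2; bus BusRd Flush; mem=20
  op6 P3: load  L0 → I/I/I/S on L0; bus BusRd; mem=50
  op7 P2: store L3 := 95 → I/I/M/I on L3; bus BusRdX; mem=70
  op8 P3: store L3 := 5 → I/I/I/M on L3; bus BusRdX Flush; mem=95
  op9 P0: store L1 := 34 → M/I/I/I on L1; bus BusRdX Flush; mem=9
  op10 P3: store L2 := 29 → I/I/I/M on L2; bus BusRdX; mem=20
  op11 P1: load  L0 → I/S/I/S on L0; bus BusRd; mem=50
  op12 P1: load  L0 → I/S/I/S on L0; bus (none); mem=50
  op13 P0: load  L0 → S/S/I/S on L0; bus BusRd; mem=50
  op14 P0: load  L0 → S/S/I/S on L0; bus (none); mem=50
  op15 P3: load  L0 → S/S/I/S on L0; bus (none); mem=50
  op16 P2: store L3 := 36 → I/I/M/I on L3; bus BusRdX Flush; mem=5
  op17 P1: load  L0 → S/S/I/S on L0; bus (none); mem=50
  op18 P0: load  L1 → M/I/I/I on L1; bus (none); mem=9
  op19 P2: load  L1 → S/I/S/I on L1; bus BusRd Flush; mem=34
  op20 P3: store L0 := 96 → I/I/I/M on L0; bus BusRdX; mem=50
  op21 P1: load  L1 → S/S/S/I on L1; bus BusRd; mem=34
  op22 P0: store L0 := 88 → M/I/I/I on L0; bus BusRdX Flush; mem=96
  op23 P2: load  L3 → I/I/M/I on L3; bus (none); mem=5
  op24 P3: store L3 := 13 → I/I/I/M on L3; bus BusRdX Flush; mem=36
  op25 P1: store L3 := 31 → I/M/I/I on L3; bus BusRdX Flush; mem=13
  op26 P3: store L2 := 90 → I/I/I/M on L2; bus (none); mem=20
  op27 P1: load  L1 → S/S/S/I on L1; bus (none); mem=34

memory[L3] = 13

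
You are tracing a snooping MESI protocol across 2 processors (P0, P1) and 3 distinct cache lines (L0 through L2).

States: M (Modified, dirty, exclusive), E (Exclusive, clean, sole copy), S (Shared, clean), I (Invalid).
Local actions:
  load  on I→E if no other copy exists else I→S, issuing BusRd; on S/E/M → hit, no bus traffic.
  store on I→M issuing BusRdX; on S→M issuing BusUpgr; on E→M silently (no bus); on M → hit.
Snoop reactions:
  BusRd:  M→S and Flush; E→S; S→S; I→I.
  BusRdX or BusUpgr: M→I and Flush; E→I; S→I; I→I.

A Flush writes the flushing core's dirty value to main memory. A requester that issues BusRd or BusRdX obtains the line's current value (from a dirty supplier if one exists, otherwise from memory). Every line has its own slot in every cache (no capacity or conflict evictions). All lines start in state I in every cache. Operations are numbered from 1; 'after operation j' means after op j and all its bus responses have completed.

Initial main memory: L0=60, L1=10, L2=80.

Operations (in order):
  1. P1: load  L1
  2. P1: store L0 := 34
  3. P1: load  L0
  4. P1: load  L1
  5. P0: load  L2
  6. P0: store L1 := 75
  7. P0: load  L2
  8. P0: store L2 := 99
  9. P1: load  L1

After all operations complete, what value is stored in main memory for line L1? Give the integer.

memory[L1] = 75

1. P1: load  L1  bus=[BusRd]  L1: P0=I P1=E  mem[L1]=10
2. P1: store L0 := 34  bus=[BusRdX]  L0: P0=I P1=M  mem[L0]=60
3. P1: load  L0  bus=[-]  L0: P0=I P1=M  mem[L0]=60
4. P1: load  L1  bus=[-]  L1: P0=I P1=E  mem[L1]=10
5. P0: load  L2  bus=[BusRd]  L2: P0=E P1=I  mem[L2]=80
6. P0: store L1 := 75  bus=[BusRdX]  L1: P0=M P1=I  mem[L1]=10
7. P0: load  L2  bus=[-]  L2: P0=E P1=I  mem[L2]=80
8. P0: store L2 := 99  bus=[-]  L2: P0=M P1=I  mem[L2]=80
9. P1: load  L1  bus=[BusRd,Flush]  L1: P0=S P1=S  mem[L1]=75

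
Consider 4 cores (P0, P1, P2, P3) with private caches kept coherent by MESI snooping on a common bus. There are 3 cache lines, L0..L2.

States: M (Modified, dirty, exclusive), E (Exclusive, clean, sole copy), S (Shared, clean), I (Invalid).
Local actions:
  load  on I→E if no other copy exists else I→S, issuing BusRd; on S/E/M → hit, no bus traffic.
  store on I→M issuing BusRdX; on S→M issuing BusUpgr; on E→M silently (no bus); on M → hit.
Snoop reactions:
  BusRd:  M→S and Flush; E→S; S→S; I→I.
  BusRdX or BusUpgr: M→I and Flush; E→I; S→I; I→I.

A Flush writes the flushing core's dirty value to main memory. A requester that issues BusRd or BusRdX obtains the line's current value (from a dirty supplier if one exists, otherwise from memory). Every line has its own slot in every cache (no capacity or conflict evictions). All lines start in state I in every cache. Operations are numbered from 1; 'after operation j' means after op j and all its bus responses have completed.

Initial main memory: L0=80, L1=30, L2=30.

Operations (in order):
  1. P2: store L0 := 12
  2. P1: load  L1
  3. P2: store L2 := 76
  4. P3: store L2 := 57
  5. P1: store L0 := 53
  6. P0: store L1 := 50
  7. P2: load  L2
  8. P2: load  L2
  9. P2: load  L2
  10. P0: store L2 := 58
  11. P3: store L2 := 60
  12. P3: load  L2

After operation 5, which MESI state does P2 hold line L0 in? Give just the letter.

  op1 P2: store L0 := 12 → I/I/M/I on L0; bus BusRdX; mem=80
  op2 P1: load  L1 → I/E/I/I on L1; bus BusRd; mem=30
  op3 P2: store L2 := 76 → I/I/M/I on L2; bus BusRdX; mem=30
  op4 P3: store L2 := 57 → I/I/I/M on L2; bus BusRdX Flush; mem=76
  op5 P1: store L0 := 53 → I/M/I/I on L0; bus BusRdX Flush; mem=12
  op6 P0: store L1 := 50 → M/I/I/I on L1; bus BusRdX; mem=30
  op7 P2: load  L2 → I/I/S/S on L2; bus BusRd Flush; mem=57
  op8 P2: load  L2 → I/I/S/S on L2; bus (none); mem=57
  op9 P2: load  L2 → I/I/S/S on L2; bus (none); mem=57
  op10 P0: store L2 := 58 → M/I/I/I on L2; bus BusRdX; mem=57
  op11 P3: store L2 := 60 → I/I/I/M on L2; bus BusRdX Flush; mem=58
  op12 P3: load  L2 → I/I/I/M on L2; bus (none); mem=58

state = I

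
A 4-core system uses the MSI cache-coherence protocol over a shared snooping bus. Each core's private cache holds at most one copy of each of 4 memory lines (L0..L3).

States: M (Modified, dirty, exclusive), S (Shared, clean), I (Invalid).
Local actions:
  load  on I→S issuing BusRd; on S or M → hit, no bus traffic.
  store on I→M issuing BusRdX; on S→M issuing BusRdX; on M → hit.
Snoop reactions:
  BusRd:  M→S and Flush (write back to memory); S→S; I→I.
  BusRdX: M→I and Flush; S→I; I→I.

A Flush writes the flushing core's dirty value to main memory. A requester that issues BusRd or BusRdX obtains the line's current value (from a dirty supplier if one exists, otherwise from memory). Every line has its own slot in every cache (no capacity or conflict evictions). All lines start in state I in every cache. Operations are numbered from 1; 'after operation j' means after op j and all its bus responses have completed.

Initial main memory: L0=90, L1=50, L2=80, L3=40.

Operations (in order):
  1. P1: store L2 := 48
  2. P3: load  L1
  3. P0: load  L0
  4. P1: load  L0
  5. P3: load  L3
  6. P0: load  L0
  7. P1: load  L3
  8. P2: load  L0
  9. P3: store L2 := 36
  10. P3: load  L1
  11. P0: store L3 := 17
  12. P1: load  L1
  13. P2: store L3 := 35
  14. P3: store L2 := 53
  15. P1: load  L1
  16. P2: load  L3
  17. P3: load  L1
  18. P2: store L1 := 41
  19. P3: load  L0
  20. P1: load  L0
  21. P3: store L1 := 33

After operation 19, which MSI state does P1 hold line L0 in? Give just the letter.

state = S

[1] P1: store L2 := 48 | P0:I, P1:M(48), P2:I, P3:I | bus: BusRdX
[2] P3: load  L1 | P0:I, P1:I, P2:I, P3:S(50) | bus: BusRd
[3] P0: load  L0 | P0:S(90), P1:I, P2:I, P3:I | bus: BusRd
[4] P1: load  L0 | P0:S(90), P1:S(90), P2:I, P3:I | bus: BusRd
[5] P3: load  L3 | P0:I, P1:I, P2:I, P3:S(40) | bus: BusRd
[6] P0: load  L0 | P0:S(90), P1:S(90), P2:I, P3:I | bus: none
[7] P1: load  L3 | P0:I, P1:S(40), P2:I, P3:S(40) | bus: BusRd
[8] P2: load  L0 | P0:S(90), P1:S(90), P2:S(90), P3:I | bus: BusRd
[9] P3: store L2 := 36 | P0:I, P1:I, P2:I, P3:M(36) | bus: BusRdX,Flush
[10] P3: load  L1 | P0:I, P1:I, P2:I, P3:S(50) | bus: none
[11] P0: store L3 := 17 | P0:M(17), P1:I, P2:I, P3:I | bus: BusRdX
[12] P1: load  L1 | P0:I, P1:S(50), P2:I, P3:S(50) | bus: BusRd
[13] P2: store L3 := 35 | P0:I, P1:I, P2:M(35), P3:I | bus: BusRdX,Flush
[14] P3: store L2 := 53 | P0:I, P1:I, P2:I, P3:M(53) | bus: none
[15] P1: load  L1 | P0:I, P1:S(50), P2:I, P3:S(50) | bus: none
[16] P2: load  L3 | P0:I, P1:I, P2:M(35), P3:I | bus: none
[17] P3: load  L1 | P0:I, P1:S(50), P2:I, P3:S(50) | bus: none
[18] P2: store L1 := 41 | P0:I, P1:I, P2:M(41), P3:I | bus: BusRdX
[19] P3: load  L0 | P0:S(90), P1:S(90), P2:S(90), P3:S(90) | bus: BusRd
[20] P1: load  L0 | P0:S(90), P1:S(90), P2:S(90), P3:S(90) | bus: none
[21] P3: store L1 := 33 | P0:I, P1:I, P2:I, P3:M(33) | bus: BusRdX,Flush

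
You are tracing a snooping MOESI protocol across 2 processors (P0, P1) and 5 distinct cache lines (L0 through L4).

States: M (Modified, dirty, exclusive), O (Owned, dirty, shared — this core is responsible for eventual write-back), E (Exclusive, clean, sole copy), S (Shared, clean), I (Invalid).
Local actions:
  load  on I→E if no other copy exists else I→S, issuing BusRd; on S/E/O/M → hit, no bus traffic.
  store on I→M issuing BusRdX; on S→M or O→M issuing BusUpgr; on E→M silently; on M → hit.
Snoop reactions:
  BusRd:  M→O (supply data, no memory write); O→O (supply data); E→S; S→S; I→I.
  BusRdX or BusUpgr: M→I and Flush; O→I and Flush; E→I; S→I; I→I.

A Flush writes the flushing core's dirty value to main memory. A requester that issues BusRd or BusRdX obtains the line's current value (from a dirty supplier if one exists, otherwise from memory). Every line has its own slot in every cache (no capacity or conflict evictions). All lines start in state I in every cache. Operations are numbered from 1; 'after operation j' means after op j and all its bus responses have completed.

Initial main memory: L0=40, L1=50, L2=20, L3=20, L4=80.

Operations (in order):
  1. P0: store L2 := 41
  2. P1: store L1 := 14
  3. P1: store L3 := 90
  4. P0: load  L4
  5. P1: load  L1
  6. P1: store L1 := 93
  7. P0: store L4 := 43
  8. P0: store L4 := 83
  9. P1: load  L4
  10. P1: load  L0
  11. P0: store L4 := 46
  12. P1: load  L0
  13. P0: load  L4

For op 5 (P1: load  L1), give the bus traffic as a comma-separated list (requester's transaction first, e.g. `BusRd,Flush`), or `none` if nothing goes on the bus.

1. P0: store L2 := 41  bus=[BusRdX]  L2: P0=M P1=I  mem[L2]=20
2. P1: store L1 := 14  bus=[BusRdX]  L1: P0=I P1=M  mem[L1]=50
3. P1: store L3 := 90  bus=[BusRdX]  L3: P0=I P1=M  mem[L3]=20
4. P0: load  L4  bus=[BusRd]  L4: P0=E P1=I  mem[L4]=80
5. P1: load  L1  bus=[-]  L1: P0=I P1=M  mem[L1]=50
6. P1: store L1 := 93  bus=[-]  L1: P0=I P1=M  mem[L1]=50
7. P0: store L4 := 43  bus=[-]  L4: P0=M P1=I  mem[L4]=80
8. P0: store L4 := 83  bus=[-]  L4: P0=M P1=I  mem[L4]=80
9. P1: load  L4  bus=[BusRd]  L4: P0=O P1=S  mem[L4]=80
10. P1: load  L0  bus=[BusRd]  L0: P0=I P1=E  mem[L0]=40
11. P0: store L4 := 46  bus=[BusUpgr]  L4: P0=M P1=I  mem[L4]=80
12. P1: load  L0  bus=[-]  L0: P0=I P1=E  mem[L0]=40
13. P0: load  L4  bus=[-]  L4: P0=M P1=I  mem[L4]=80

bus = none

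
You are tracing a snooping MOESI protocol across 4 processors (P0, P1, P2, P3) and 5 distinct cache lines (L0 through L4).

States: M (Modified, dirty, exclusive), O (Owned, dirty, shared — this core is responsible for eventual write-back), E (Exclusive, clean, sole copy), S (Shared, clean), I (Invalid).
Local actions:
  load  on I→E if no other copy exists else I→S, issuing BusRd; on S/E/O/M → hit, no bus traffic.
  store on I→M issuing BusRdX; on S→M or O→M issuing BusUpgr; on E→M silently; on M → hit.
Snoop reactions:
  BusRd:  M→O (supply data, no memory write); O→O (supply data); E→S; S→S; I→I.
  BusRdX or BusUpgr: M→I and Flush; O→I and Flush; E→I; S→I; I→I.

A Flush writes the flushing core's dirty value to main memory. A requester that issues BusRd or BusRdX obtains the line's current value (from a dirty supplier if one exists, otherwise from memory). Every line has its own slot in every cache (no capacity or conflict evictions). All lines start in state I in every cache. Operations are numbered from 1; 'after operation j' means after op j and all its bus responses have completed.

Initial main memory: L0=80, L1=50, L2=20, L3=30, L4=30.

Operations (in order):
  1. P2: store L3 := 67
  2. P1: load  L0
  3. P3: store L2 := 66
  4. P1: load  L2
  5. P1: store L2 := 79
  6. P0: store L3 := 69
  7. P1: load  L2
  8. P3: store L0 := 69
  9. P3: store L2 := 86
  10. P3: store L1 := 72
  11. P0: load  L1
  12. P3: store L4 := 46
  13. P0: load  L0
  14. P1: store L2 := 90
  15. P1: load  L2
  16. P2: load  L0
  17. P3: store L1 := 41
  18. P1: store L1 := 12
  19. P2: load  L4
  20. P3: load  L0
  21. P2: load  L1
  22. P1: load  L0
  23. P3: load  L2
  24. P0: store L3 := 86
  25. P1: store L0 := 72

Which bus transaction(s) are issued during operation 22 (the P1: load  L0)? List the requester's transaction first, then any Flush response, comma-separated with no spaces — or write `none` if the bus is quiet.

[1] P2: store L3 := 67 | P0:I, P1:I, P2:M(67), P3:I | bus: BusRdX
[2] P1: load  L0 | P0:I, P1:E(80), P2:I, P3:I | bus: BusRd
[3] P3: store L2 := 66 | P0:I, P1:I, P2:I, P3:M(66) | bus: BusRdX
[4] P1: load  L2 | P0:I, P1:S(66), P2:I, P3:O(66) | bus: BusRd
[5] P1: store L2 := 79 | P0:I, P1:M(79), P2:I, P3:I | bus: BusUpgr,Flush
[6] P0: store L3 := 69 | P0:M(69), P1:I, P2:I, P3:I | bus: BusRdX,Flush
[7] P1: load  L2 | P0:I, P1:M(79), P2:I, P3:I | bus: none
[8] P3: store L0 := 69 | P0:I, P1:I, P2:I, P3:M(69) | bus: BusRdX
[9] P3: store L2 := 86 | P0:I, P1:I, P2:I, P3:M(86) | bus: BusRdX,Flush
[10] P3: store L1 := 72 | P0:I, P1:I, P2:I, P3:M(72) | bus: BusRdX
[11] P0: load  L1 | P0:S(72), P1:I, P2:I, P3:O(72) | bus: BusRd
[12] P3: store L4 := 46 | P0:I, P1:I, P2:I, P3:M(46) | bus: BusRdX
[13] P0: load  L0 | P0:S(69), P1:I, P2:I, P3:O(69) | bus: BusRd
[14] P1: store L2 := 90 | P0:I, P1:M(90), P2:I, P3:I | bus: BusRdX,Flush
[15] P1: load  L2 | P0:I, P1:M(90), P2:I, P3:I | bus: none
[16] P2: load  L0 | P0:S(69), P1:I, P2:S(69), P3:O(69) | bus: BusRd
[17] P3: store L1 := 41 | P0:I, P1:I, P2:I, P3:M(41) | bus: BusUpgr
[18] P1: store L1 := 12 | P0:I, P1:M(12), P2:I, P3:I | bus: BusRdX,Flush
[19] P2: load  L4 | P0:I, P1:I, P2:S(46), P3:O(46) | bus: BusRd
[20] P3: load  L0 | P0:S(69), P1:I, P2:S(69), P3:O(69) | bus: none
[21] P2: load  L1 | P0:I, P1:O(12), P2:S(12), P3:I | bus: BusRd
[22] P1: load  L0 | P0:S(69), P1:S(69), P2:S(69), P3:O(69) | bus: BusRd
[23] P3: load  L2 | P0:I, P1:O(90), P2:I, P3:S(90) | bus: BusRd
[24] P0: store L3 := 86 | P0:M(86), P1:I, P2:I, P3:I | bus: none
[25] P1: store L0 := 72 | P0:I, P1:M(72), P2:I, P3:I | bus: BusUpgr,Flush

bus = BusRd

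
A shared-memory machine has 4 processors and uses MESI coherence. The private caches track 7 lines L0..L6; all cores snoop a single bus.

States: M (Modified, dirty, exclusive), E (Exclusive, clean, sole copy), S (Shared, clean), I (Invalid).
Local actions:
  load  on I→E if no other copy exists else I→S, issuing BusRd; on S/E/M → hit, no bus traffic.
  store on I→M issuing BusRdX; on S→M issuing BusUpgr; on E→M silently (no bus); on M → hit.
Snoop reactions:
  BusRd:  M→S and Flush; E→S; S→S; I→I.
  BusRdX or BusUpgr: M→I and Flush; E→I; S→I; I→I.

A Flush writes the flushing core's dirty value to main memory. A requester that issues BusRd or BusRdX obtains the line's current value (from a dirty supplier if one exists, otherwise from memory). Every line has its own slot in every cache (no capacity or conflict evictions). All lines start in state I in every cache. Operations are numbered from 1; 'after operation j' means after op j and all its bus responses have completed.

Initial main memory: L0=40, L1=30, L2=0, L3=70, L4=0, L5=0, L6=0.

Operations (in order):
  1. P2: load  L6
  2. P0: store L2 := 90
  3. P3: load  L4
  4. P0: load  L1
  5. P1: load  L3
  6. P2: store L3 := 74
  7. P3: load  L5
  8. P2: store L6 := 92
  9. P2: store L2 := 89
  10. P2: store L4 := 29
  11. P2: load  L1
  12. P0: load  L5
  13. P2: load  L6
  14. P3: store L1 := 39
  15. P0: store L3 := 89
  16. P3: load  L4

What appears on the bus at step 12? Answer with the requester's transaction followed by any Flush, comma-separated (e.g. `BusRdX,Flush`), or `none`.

[1] P2: load  L6 | P0:I, P1:I, P2:E(0), P3:I | bus: BusRd
[2] P0: store L2 := 90 | P0:M(90), P1:I, P2:I, P3:I | bus: BusRdX
[3] P3: load  L4 | P0:I, P1:I, P2:I, P3:E(0) | bus: BusRd
[4] P0: load  L1 | P0:E(30), P1:I, P2:I, P3:I | bus: BusRd
[5] P1: load  L3 | P0:I, P1:E(70), P2:I, P3:I | bus: BusRd
[6] P2: store L3 := 74 | P0:I, P1:I, P2:M(74), P3:I | bus: BusRdX
[7] P3: load  L5 | P0:I, P1:I, P2:I, P3:E(0) | bus: BusRd
[8] P2: store L6 := 92 | P0:I, P1:I, P2:M(92), P3:I | bus: none
[9] P2: store L2 := 89 | P0:I, P1:I, P2:M(89), P3:I | bus: BusRdX,Flush
[10] P2: store L4 := 29 | P0:I, P1:I, P2:M(29), P3:I | bus: BusRdX
[11] P2: load  L1 | P0:S(30), P1:I, P2:S(30), P3:I | bus: BusRd
[12] P0: load  L5 | P0:S(0), P1:I, P2:I, P3:S(0) | bus: BusRd
[13] P2: load  L6 | P0:I, P1:I, P2:M(92), P3:I | bus: none
[14] P3: store L1 := 39 | P0:I, P1:I, P2:I, P3:M(39) | bus: BusRdX
[15] P0: store L3 := 89 | P0:M(89), P1:I, P2:I, P3:I | bus: BusRdX,Flush
[16] P3: load  L4 | P0:I, P1:I, P2:S(29), P3:S(29) | bus: BusRd,Flush

bus = BusRd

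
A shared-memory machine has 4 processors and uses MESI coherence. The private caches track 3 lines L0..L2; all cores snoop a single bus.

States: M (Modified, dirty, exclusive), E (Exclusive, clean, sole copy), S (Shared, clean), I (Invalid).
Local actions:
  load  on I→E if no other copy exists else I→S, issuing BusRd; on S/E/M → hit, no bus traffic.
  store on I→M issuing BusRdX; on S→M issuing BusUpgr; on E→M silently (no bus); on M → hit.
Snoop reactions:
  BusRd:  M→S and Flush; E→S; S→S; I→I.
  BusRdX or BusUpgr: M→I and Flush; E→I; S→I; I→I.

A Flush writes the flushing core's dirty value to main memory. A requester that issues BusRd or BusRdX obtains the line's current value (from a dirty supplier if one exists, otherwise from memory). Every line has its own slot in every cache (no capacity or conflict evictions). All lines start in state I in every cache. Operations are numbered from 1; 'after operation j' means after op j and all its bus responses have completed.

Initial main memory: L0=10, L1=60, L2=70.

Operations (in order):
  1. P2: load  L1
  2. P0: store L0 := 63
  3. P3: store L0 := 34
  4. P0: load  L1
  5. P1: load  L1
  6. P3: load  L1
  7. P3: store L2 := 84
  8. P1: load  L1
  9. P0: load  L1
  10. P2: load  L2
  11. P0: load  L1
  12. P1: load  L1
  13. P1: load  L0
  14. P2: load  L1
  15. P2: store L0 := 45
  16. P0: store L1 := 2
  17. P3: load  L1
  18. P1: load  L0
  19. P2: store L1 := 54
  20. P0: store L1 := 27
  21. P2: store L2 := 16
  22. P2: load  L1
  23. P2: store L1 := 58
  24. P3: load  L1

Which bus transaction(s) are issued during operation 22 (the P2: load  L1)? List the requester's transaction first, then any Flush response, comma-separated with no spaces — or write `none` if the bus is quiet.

bus = BusRd,Flush

step 1: P2: load  L1  ⟶  IIEI  (L1)  txn=BusRd  M[L1]=60
step 2: P0: store L0 := 63  ⟶  MIII  (L0)  txn=BusRdX  M[L0]=10
step 3: P3: store L0 := 34  ⟶  IIIM  (L0)  txn=BusRdX+Flush  M[L0]=63
step 4: P0: load  L1  ⟶  SISI  (L1)  txn=BusRd  M[L1]=60
step 5: P1: load  L1  ⟶  SSSI  (L1)  txn=BusRd  M[L1]=60
step 6: P3: load  L1  ⟶  SSSS  (L1)  txn=BusRd  M[L1]=60
step 7: P3: store L2 := 84  ⟶  IIIM  (L2)  txn=BusRdX  M[L2]=70
step 8: P1: load  L1  ⟶  SSSS  (L1)  txn=∅  M[L1]=60
step 9: P0: load  L1  ⟶  SSSS  (L1)  txn=∅  M[L1]=60
step 10: P2: load  L2  ⟶  IISS  (L2)  txn=BusRd+Flush  M[L2]=84
step 11: P0: load  L1  ⟶  SSSS  (L1)  txn=∅  M[L1]=60
step 12: P1: load  L1  ⟶  SSSS  (L1)  txn=∅  M[L1]=60
step 13: P1: load  L0  ⟶  ISIS  (L0)  txn=BusRd+Flush  M[L0]=34
step 14: P2: load  L1  ⟶  SSSS  (L1)  txn=∅  M[L1]=60
step 15: P2: store L0 := 45  ⟶  IIMI  (L0)  txn=BusRdX  M[L0]=34
step 16: P0: store L1 := 2  ⟶  MIII  (L1)  txn=BusUpgr  M[L1]=60
step 17: P3: load  L1  ⟶  SIIS  (L1)  txn=BusRd+Flush  M[L1]=2
step 18: P1: load  L0  ⟶  ISSI  (L0)  txn=BusRd+Flush  M[L0]=45
step 19: P2: store L1 := 54  ⟶  IIMI  (L1)  txn=BusRdX  M[L1]=2
step 20: P0: store L1 := 27  ⟶  MIII  (L1)  txn=BusRdX+Flush  M[L1]=54
step 21: P2: store L2 := 16  ⟶  IIMI  (L2)  txn=BusUpgr  M[L2]=84
step 22: P2: load  L1  ⟶  SISI  (L1)  txn=BusRd+Flush  M[L1]=27
step 23: P2: store L1 := 58  ⟶  IIMI  (L1)  txn=BusUpgr  M[L1]=27
step 24: P3: load  L1  ⟶  IISS  (L1)  txn=BusRd+Flush  M[L1]=58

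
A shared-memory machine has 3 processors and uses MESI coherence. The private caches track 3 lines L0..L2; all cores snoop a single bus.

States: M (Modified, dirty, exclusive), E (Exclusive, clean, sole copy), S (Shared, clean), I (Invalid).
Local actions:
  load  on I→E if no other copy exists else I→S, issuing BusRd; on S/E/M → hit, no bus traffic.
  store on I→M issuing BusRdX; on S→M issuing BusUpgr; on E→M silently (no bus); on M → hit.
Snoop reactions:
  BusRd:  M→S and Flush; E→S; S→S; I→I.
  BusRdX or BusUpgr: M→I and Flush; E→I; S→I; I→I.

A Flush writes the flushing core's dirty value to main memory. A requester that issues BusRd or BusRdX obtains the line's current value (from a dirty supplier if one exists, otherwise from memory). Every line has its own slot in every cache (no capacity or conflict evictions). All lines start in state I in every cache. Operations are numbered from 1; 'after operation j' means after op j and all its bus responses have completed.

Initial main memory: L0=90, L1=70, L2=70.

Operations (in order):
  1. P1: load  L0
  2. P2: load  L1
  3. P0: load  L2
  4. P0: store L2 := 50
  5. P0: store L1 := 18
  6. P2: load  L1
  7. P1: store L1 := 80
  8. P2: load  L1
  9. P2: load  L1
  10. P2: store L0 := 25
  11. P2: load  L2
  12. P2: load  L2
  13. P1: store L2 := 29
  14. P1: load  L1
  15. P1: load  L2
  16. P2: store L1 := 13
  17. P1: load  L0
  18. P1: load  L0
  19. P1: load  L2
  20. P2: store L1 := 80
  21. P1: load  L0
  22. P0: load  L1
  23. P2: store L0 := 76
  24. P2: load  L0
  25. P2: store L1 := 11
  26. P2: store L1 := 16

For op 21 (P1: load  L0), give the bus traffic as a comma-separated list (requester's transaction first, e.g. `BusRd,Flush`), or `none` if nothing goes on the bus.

bus = none

step 1: P1: load  L0  ⟶  IEI  (L0)  txn=BusRd  M[L0]=90
step 2: P2: load  L1  ⟶  IIE  (L1)  txn=BusRd  M[L1]=70
step 3: P0: load  L2  ⟶  EII  (L2)  txn=BusRd  M[L2]=70
step 4: P0: store L2 := 50  ⟶  MII  (L2)  txn=∅  M[L2]=70
step 5: P0: store L1 := 18  ⟶  MII  (L1)  txn=BusRdX  M[L1]=70
step 6: P2: load  L1  ⟶  SIS  (L1)  txn=BusRd+Flush  M[L1]=18
step 7: P1: store L1 := 80  ⟶  IMI  (L1)  txn=BusRdX  M[L1]=18
step 8: P2: load  L1  ⟶  ISS  (L1)  txn=BusRd+Flush  M[L1]=80
step 9: P2: load  L1  ⟶  ISS  (L1)  txn=∅  M[L1]=80
step 10: P2: store L0 := 25  ⟶  IIM  (L0)  txn=BusRdX  M[L0]=90
step 11: P2: load  L2  ⟶  SIS  (L2)  txn=BusRd+Flush  M[L2]=50
step 12: P2: load  L2  ⟶  SIS  (L2)  txn=∅  M[L2]=50
step 13: P1: store L2 := 29  ⟶  IMI  (L2)  txn=BusRdX  M[L2]=50
step 14: P1: load  L1  ⟶  ISS  (L1)  txn=∅  M[L1]=80
step 15: P1: load  L2  ⟶  IMI  (L2)  txn=∅  M[L2]=50
step 16: P2: store L1 := 13  ⟶  IIM  (L1)  txn=BusUpgr  M[L1]=80
step 17: P1: load  L0  ⟶  ISS  (L0)  txn=BusRd+Flush  M[L0]=25
step 18: P1: load  L0  ⟶  ISS  (L0)  txn=∅  M[L0]=25
step 19: P1: load  L2  ⟶  IMI  (L2)  txn=∅  M[L2]=50
step 20: P2: store L1 := 80  ⟶  IIM  (L1)  txn=∅  M[L1]=80
step 21: P1: load  L0  ⟶  ISS  (L0)  txn=∅  M[L0]=25
step 22: P0: load  L1  ⟶  SIS  (L1)  txn=BusRd+Flush  M[L1]=80
step 23: P2: store L0 := 76  ⟶  IIM  (L0)  txn=BusUpgr  M[L0]=25
step 24: P2: load  L0  ⟶  IIM  (L0)  txn=∅  M[L0]=25
step 25: P2: store L1 := 11  ⟶  IIM  (L1)  txn=BusUpgr  M[L1]=80
step 26: P2: store L1 := 16  ⟶  IIM  (L1)  txn=∅  M[L1]=80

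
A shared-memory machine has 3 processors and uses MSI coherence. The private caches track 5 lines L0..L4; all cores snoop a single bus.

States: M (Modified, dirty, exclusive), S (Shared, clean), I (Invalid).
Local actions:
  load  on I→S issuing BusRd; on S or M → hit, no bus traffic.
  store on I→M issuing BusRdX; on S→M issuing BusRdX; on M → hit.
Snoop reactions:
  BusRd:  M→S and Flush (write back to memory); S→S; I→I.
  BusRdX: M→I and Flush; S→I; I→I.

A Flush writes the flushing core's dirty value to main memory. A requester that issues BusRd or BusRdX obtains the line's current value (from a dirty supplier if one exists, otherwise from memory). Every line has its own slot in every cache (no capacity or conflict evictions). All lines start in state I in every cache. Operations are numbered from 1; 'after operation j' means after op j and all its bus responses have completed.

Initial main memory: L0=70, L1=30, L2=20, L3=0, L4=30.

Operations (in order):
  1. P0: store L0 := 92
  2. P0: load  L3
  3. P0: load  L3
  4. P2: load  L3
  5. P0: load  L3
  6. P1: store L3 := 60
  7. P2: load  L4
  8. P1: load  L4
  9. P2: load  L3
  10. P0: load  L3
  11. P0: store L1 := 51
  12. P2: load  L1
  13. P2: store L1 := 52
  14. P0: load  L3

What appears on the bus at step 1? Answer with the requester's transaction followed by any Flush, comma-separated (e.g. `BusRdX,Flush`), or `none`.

step 1: P0: store L0 := 92  ⟶  MII  (L0)  txn=BusRdX  M[L0]=70
step 2: P0: load  L3  ⟶  SII  (L3)  txn=BusRd  M[L3]=0
step 3: P0: load  L3  ⟶  SII  (L3)  txn=∅  M[L3]=0
step 4: P2: load  L3  ⟶  SIS  (L3)  txn=BusRd  M[L3]=0
step 5: P0: load  L3  ⟶  SIS  (L3)  txn=∅  M[L3]=0
step 6: P1: store L3 := 60  ⟶  IMI  (L3)  txn=BusRdX  M[L3]=0
step 7: P2: load  L4  ⟶  IIS  (L4)  txn=BusRd  M[L4]=30
step 8: P1: load  L4  ⟶  ISS  (L4)  txn=BusRd  M[L4]=30
step 9: P2: load  L3  ⟶  ISS  (L3)  txn=BusRd+Flush  M[L3]=60
step 10: P0: load  L3  ⟶  SSS  (L3)  txn=BusRd  M[L3]=60
step 11: P0: store L1 := 51  ⟶  MII  (L1)  txn=BusRdX  M[L1]=30
step 12: P2: load  L1  ⟶  SIS  (L1)  txn=BusRd+Flush  M[L1]=51
step 13: P2: store L1 := 52  ⟶  IIM  (L1)  txn=BusRdX  M[L1]=51
step 14: P0: load  L3  ⟶  SSS  (L3)  txn=∅  M[L3]=60

bus = BusRdX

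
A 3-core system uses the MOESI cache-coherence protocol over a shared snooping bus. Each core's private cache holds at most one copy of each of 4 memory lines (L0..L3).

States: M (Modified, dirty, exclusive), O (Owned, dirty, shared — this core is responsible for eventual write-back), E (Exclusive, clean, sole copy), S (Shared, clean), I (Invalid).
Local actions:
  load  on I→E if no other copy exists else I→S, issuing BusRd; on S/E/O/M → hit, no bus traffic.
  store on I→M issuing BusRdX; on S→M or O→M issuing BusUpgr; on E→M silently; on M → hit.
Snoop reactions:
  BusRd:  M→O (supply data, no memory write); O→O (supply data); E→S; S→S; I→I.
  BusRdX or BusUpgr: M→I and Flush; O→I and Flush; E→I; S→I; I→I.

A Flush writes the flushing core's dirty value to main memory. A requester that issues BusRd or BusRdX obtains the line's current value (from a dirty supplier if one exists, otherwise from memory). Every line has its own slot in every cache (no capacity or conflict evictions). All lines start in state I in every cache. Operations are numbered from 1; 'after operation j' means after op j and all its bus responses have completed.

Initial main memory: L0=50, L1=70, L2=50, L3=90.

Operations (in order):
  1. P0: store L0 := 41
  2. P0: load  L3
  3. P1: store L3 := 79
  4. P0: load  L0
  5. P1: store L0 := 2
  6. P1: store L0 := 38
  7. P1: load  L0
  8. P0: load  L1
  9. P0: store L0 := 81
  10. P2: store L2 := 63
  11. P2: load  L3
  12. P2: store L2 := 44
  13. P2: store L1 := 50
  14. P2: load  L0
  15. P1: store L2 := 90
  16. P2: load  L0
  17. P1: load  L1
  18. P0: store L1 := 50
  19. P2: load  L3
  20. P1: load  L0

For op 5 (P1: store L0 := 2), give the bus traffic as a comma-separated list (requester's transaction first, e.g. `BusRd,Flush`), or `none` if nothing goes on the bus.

[1] P0: store L0 := 41 | P0:M(41), P1:I, P2:I | bus: BusRdX
[2] P0: load  L3 | P0:E(90), P1:I, P2:I | bus: BusRd
[3] P1: store L3 := 79 | P0:I, P1:M(79), P2:I | bus: BusRdX
[4] P0: load  L0 | P0:M(41), P1:I, P2:I | bus: none
[5] P1: store L0 := 2 | P0:I, P1:M(2), P2:I | bus: BusRdX,Flush
[6] P1: store L0 := 38 | P0:I, P1:M(38), P2:I | bus: none
[7] P1: load  L0 | P0:I, P1:M(38), P2:I | bus: none
[8] P0: load  L1 | P0:E(70), P1:I, P2:I | bus: BusRd
[9] P0: store L0 := 81 | P0:M(81), P1:I, P2:I | bus: BusRdX,Flush
[10] P2: store L2 := 63 | P0:I, P1:I, P2:M(63) | bus: BusRdX
[11] P2: load  L3 | P0:I, P1:O(79), P2:S(79) | bus: BusRd
[12] P2: store L2 := 44 | P0:I, P1:I, P2:M(44) | bus: none
[13] P2: store L1 := 50 | P0:I, P1:I, P2:M(50) | bus: BusRdX
[14] P2: load  L0 | P0:O(81), P1:I, P2:S(81) | bus: BusRd
[15] P1: store L2 := 90 | P0:I, P1:M(90), P2:I | bus: BusRdX,Flush
[16] P2: load  L0 | P0:O(81), P1:I, P2:S(81) | bus: none
[17] P1: load  L1 | P0:I, P1:S(50), P2:O(50) | bus: BusRd
[18] P0: store L1 := 50 | P0:M(50), P1:I, P2:I | bus: BusRdX,Flush
[19] P2: load  L3 | P0:I, P1:O(79), P2:S(79) | bus: none
[20] P1: load  L0 | P0:O(81), P1:S(81), P2:S(81) | bus: BusRd

bus = BusRdX,Flush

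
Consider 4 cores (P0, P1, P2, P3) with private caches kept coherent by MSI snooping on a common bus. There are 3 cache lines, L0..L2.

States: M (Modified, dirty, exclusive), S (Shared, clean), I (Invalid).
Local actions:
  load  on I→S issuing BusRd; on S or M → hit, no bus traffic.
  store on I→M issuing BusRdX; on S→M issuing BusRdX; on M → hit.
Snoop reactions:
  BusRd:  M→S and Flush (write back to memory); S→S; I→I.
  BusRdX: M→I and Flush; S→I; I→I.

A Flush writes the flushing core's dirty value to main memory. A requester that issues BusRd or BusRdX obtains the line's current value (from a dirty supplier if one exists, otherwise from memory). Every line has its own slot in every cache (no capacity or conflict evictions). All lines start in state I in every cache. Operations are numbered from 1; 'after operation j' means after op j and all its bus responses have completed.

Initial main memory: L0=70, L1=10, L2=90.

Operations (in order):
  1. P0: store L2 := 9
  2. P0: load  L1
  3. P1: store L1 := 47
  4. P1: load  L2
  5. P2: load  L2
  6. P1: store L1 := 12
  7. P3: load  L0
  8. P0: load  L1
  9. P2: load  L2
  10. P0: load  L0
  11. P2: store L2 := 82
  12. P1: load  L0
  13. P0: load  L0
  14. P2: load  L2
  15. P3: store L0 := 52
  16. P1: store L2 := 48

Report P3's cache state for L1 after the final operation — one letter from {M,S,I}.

state = I

  op1 P0: store L2 := 9 → M/I/I/I on L2; bus BusRdX; mem=90
  op2 P0: load  L1 → S/I/I/I on L1; bus BusRd; mem=10
  op3 P1: store L1 := 47 → I/M/I/I on L1; bus BusRdX; mem=10
  op4 P1: load  L2 → S/S/I/I on L2; bus BusRd Flush; mem=9
  op5 P2: load  L2 → S/S/S/I on L2; bus BusRd; mem=9
  op6 P1: store L1 := 12 → I/M/I/I on L1; bus (none); mem=10
  op7 P3: load  L0 → I/I/I/S on L0; bus BusRd; mem=70
  op8 P0: load  L1 → S/S/I/I on L1; bus BusRd Flush; mem=12
  op9 P2: load  L2 → S/S/S/I on L2; bus (none); mem=9
  op10 P0: load  L0 → S/I/I/S on L0; bus BusRd; mem=70
  op11 P2: store L2 := 82 → I/I/M/I on L2; bus BusRdX; mem=9
  op12 P1: load  L0 → S/S/I/S on L0; bus BusRd; mem=70
  op13 P0: load  L0 → S/S/I/S on L0; bus (none); mem=70
  op14 P2: load  L2 → I/I/M/I on L2; bus (none); mem=9
  op15 P3: store L0 := 52 → I/I/I/M on L0; bus BusRdX; mem=70
  op16 P1: store L2 := 48 → I/M/I/I on L2; bus BusRdX Flush; mem=82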